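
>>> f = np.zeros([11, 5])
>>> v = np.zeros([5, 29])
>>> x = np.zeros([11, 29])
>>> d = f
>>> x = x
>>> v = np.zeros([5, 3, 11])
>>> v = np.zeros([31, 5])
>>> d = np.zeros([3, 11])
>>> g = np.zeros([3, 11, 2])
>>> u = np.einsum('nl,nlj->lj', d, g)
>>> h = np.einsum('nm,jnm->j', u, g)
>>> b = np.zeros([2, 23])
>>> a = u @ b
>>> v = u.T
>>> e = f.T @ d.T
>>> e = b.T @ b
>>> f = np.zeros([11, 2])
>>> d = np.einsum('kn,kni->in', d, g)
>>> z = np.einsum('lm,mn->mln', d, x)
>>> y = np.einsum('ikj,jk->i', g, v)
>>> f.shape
(11, 2)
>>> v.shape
(2, 11)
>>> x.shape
(11, 29)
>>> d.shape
(2, 11)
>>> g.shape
(3, 11, 2)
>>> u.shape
(11, 2)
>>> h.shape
(3,)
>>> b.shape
(2, 23)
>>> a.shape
(11, 23)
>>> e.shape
(23, 23)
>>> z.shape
(11, 2, 29)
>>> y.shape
(3,)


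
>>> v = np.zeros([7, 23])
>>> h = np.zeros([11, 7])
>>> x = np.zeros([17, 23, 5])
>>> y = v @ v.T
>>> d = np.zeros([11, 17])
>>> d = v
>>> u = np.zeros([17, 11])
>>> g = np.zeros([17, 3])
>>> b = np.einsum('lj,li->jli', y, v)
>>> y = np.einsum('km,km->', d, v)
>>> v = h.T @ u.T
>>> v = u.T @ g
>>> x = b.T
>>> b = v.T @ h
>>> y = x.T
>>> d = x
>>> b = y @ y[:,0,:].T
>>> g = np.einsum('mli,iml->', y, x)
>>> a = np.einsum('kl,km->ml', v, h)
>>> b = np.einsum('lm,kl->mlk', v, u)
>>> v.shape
(11, 3)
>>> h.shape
(11, 7)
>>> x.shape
(23, 7, 7)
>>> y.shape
(7, 7, 23)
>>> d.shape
(23, 7, 7)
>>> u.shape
(17, 11)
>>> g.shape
()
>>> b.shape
(3, 11, 17)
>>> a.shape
(7, 3)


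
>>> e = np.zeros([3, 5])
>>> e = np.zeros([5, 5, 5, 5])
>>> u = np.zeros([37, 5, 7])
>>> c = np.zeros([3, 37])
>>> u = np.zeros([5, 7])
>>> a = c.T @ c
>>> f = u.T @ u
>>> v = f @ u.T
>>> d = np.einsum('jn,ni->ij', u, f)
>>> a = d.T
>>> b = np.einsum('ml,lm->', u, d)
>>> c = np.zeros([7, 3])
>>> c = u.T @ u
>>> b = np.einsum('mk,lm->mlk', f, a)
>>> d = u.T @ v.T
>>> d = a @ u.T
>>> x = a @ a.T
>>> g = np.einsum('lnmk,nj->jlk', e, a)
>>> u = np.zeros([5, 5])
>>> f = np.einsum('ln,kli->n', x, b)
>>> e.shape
(5, 5, 5, 5)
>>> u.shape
(5, 5)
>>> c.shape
(7, 7)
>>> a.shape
(5, 7)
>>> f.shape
(5,)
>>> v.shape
(7, 5)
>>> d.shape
(5, 5)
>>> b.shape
(7, 5, 7)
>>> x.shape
(5, 5)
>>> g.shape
(7, 5, 5)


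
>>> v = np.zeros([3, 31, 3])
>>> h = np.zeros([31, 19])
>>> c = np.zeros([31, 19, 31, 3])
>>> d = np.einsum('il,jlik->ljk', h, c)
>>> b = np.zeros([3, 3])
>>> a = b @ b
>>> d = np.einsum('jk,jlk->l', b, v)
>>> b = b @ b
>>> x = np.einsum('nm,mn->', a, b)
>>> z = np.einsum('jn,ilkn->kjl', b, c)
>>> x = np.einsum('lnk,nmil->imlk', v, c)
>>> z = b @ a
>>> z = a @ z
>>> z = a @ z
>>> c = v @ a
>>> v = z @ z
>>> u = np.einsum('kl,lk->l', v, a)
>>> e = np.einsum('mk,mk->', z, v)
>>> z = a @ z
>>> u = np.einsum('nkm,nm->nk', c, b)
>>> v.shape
(3, 3)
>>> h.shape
(31, 19)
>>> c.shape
(3, 31, 3)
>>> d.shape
(31,)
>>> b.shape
(3, 3)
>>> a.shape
(3, 3)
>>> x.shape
(31, 19, 3, 3)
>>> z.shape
(3, 3)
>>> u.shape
(3, 31)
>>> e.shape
()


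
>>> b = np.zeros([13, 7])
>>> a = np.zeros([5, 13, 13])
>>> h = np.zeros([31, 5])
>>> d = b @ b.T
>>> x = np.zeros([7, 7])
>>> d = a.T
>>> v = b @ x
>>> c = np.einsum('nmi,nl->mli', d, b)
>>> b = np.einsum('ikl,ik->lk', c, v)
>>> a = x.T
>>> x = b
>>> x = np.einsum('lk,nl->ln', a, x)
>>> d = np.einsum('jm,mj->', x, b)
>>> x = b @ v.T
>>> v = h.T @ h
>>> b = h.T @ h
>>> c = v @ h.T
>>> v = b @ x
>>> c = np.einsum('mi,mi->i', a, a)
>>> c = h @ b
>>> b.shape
(5, 5)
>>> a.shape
(7, 7)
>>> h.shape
(31, 5)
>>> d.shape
()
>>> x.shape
(5, 13)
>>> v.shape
(5, 13)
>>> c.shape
(31, 5)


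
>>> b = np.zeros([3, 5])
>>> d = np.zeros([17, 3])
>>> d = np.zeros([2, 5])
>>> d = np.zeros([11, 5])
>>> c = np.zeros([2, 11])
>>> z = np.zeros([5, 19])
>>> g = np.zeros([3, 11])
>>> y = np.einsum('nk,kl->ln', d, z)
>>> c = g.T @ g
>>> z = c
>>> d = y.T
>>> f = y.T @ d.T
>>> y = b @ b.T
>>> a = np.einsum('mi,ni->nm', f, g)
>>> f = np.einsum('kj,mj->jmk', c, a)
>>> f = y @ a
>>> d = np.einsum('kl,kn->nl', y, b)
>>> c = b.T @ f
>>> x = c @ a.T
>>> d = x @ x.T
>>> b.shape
(3, 5)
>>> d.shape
(5, 5)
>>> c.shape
(5, 11)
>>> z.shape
(11, 11)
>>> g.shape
(3, 11)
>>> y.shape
(3, 3)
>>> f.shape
(3, 11)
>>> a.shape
(3, 11)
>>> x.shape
(5, 3)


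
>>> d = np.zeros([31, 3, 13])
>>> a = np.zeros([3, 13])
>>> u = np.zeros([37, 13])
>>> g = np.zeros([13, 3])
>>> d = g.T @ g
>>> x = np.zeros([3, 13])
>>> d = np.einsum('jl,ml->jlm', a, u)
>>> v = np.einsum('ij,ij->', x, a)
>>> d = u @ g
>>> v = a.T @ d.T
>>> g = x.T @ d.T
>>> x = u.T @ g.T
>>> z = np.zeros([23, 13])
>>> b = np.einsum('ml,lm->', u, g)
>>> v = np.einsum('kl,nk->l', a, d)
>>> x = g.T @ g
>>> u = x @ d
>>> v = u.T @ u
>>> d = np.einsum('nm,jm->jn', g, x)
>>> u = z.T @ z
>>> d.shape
(37, 13)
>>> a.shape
(3, 13)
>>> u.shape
(13, 13)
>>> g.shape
(13, 37)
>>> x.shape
(37, 37)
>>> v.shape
(3, 3)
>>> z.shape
(23, 13)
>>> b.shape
()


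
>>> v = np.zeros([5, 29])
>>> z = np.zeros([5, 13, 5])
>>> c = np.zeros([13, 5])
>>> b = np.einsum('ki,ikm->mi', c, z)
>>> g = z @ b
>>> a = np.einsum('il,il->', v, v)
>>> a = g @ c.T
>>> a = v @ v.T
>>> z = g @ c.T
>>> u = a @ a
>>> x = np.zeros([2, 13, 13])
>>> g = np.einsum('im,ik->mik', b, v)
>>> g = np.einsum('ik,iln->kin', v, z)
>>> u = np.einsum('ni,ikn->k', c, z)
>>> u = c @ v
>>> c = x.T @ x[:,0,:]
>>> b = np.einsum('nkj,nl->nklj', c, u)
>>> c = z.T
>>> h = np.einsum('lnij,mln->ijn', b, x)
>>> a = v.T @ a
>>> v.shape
(5, 29)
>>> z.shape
(5, 13, 13)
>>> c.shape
(13, 13, 5)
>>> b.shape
(13, 13, 29, 13)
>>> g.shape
(29, 5, 13)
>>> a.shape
(29, 5)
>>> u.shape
(13, 29)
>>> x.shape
(2, 13, 13)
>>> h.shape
(29, 13, 13)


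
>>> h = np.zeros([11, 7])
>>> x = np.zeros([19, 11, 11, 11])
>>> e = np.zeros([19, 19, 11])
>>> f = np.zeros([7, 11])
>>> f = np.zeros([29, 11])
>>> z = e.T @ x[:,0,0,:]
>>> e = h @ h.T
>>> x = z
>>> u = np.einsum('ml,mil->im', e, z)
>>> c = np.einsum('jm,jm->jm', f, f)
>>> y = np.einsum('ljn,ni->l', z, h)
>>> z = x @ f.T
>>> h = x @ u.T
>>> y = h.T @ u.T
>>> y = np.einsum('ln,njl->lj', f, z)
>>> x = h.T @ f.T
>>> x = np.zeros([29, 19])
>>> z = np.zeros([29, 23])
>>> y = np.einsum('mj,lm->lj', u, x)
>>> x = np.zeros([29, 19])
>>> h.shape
(11, 19, 19)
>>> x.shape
(29, 19)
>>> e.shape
(11, 11)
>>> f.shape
(29, 11)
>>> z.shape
(29, 23)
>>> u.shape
(19, 11)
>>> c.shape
(29, 11)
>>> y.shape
(29, 11)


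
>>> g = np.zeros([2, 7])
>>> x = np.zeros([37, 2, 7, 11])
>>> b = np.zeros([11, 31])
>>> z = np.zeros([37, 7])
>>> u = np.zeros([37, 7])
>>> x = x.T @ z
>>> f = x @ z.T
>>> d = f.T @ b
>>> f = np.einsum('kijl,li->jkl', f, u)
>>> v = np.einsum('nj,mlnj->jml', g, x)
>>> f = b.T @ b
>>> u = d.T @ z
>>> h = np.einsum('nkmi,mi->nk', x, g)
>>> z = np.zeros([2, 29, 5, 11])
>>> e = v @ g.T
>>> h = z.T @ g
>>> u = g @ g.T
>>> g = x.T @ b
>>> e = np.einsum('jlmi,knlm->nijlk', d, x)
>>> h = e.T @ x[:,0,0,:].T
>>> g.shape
(7, 2, 7, 31)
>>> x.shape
(11, 7, 2, 7)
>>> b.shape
(11, 31)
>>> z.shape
(2, 29, 5, 11)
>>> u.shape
(2, 2)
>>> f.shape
(31, 31)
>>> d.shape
(37, 2, 7, 31)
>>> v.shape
(7, 11, 7)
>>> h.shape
(11, 2, 37, 31, 11)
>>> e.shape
(7, 31, 37, 2, 11)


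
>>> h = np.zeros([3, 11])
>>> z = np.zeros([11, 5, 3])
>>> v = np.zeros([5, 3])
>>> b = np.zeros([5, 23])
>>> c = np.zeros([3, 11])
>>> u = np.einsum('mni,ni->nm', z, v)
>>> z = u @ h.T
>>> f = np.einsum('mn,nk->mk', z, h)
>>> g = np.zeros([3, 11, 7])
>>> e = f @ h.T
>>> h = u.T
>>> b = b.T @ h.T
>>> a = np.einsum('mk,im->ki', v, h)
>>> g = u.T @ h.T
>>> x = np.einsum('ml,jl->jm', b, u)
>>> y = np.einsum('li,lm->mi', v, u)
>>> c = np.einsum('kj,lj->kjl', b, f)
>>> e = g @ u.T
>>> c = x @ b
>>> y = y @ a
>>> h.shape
(11, 5)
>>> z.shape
(5, 3)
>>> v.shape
(5, 3)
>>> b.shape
(23, 11)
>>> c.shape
(5, 11)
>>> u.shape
(5, 11)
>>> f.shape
(5, 11)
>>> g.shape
(11, 11)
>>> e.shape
(11, 5)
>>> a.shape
(3, 11)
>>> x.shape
(5, 23)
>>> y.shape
(11, 11)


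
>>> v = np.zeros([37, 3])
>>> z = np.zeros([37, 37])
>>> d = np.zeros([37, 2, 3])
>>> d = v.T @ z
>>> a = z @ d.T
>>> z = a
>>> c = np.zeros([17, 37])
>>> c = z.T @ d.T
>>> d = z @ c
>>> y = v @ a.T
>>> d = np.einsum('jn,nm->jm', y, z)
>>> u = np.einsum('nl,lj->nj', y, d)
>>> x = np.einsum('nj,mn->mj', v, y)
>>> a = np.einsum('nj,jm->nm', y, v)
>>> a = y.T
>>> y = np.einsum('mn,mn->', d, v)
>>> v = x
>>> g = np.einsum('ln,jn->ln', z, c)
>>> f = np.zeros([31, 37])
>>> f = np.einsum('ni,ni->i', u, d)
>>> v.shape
(37, 3)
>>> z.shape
(37, 3)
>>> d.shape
(37, 3)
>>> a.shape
(37, 37)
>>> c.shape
(3, 3)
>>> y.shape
()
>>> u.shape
(37, 3)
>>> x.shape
(37, 3)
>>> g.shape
(37, 3)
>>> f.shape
(3,)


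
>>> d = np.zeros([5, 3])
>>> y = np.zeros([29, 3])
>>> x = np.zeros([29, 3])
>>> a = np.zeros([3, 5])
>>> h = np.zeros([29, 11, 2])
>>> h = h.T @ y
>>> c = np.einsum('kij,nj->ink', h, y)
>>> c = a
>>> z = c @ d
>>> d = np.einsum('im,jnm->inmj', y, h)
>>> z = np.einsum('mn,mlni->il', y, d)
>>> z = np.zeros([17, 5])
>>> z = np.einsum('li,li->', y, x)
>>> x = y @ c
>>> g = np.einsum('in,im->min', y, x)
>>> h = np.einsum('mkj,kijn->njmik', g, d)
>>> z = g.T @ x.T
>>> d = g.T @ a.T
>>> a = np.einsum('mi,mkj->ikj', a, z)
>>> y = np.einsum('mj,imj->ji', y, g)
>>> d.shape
(3, 29, 3)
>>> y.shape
(3, 5)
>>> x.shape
(29, 5)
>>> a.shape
(5, 29, 29)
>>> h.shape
(2, 3, 5, 11, 29)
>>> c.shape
(3, 5)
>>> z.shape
(3, 29, 29)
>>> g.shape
(5, 29, 3)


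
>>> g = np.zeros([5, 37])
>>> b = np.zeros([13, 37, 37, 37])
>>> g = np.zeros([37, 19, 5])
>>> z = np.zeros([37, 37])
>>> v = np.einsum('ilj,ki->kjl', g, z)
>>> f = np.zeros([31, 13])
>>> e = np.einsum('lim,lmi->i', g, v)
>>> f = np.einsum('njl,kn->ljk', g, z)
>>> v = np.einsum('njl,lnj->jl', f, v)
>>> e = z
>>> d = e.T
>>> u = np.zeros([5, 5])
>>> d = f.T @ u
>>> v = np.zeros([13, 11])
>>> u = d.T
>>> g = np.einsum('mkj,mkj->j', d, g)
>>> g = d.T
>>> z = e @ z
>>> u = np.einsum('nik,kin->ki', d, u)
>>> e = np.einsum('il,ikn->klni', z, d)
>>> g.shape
(5, 19, 37)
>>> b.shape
(13, 37, 37, 37)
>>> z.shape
(37, 37)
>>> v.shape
(13, 11)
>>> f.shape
(5, 19, 37)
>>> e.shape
(19, 37, 5, 37)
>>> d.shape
(37, 19, 5)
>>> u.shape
(5, 19)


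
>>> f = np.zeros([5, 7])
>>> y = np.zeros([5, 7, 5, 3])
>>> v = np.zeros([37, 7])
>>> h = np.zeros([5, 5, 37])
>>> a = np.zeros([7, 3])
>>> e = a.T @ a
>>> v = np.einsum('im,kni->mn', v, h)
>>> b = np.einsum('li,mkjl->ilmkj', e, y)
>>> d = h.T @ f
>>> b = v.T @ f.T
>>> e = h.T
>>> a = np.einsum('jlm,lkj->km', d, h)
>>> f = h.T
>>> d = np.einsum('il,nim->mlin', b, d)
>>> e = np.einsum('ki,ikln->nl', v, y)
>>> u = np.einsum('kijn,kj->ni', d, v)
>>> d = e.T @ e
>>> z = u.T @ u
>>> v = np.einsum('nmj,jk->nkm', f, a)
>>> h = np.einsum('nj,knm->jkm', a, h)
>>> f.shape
(37, 5, 5)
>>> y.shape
(5, 7, 5, 3)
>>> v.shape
(37, 7, 5)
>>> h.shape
(7, 5, 37)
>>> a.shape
(5, 7)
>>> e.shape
(3, 5)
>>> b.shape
(5, 5)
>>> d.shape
(5, 5)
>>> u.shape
(37, 5)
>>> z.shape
(5, 5)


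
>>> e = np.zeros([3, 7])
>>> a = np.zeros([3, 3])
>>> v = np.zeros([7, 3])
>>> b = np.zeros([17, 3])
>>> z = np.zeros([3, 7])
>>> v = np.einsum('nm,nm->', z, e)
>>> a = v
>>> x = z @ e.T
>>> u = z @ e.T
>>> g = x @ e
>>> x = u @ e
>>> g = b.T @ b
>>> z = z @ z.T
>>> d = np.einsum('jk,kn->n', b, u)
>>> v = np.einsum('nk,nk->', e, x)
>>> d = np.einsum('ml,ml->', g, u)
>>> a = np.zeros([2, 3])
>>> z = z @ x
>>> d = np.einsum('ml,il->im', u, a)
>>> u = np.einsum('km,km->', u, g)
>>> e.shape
(3, 7)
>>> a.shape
(2, 3)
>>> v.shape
()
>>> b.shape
(17, 3)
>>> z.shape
(3, 7)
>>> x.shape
(3, 7)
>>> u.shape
()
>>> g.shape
(3, 3)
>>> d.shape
(2, 3)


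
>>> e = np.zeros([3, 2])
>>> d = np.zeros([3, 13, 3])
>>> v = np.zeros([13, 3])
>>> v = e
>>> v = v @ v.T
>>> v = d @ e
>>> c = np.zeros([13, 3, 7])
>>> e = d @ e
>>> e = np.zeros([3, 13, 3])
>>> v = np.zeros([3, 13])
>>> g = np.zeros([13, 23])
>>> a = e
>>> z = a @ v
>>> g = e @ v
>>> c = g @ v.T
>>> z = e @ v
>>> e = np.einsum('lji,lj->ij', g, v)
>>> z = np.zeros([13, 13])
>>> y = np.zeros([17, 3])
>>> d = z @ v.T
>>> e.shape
(13, 13)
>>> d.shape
(13, 3)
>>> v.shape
(3, 13)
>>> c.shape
(3, 13, 3)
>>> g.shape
(3, 13, 13)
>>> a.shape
(3, 13, 3)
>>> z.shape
(13, 13)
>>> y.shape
(17, 3)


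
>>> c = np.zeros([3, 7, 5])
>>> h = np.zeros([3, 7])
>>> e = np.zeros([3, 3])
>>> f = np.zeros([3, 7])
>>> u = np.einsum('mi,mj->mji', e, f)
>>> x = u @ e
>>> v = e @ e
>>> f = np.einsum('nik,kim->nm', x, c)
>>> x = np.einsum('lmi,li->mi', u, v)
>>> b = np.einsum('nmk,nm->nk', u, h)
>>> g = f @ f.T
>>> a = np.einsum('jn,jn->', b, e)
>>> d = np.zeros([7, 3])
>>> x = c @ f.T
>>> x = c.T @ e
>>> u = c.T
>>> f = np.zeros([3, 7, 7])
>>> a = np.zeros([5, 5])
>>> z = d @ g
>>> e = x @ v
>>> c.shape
(3, 7, 5)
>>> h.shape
(3, 7)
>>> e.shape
(5, 7, 3)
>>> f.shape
(3, 7, 7)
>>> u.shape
(5, 7, 3)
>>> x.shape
(5, 7, 3)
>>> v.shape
(3, 3)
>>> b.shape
(3, 3)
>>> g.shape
(3, 3)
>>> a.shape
(5, 5)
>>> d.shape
(7, 3)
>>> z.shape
(7, 3)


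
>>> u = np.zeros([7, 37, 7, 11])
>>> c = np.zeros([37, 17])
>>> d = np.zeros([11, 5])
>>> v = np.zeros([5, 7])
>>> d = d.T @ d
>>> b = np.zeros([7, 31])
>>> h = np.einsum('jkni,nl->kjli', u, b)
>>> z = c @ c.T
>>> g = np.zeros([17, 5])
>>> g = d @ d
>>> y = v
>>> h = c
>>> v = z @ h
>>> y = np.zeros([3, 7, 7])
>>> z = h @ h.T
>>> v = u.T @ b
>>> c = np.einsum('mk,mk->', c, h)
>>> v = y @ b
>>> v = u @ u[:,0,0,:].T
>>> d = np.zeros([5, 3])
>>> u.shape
(7, 37, 7, 11)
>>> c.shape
()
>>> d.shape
(5, 3)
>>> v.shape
(7, 37, 7, 7)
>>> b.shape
(7, 31)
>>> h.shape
(37, 17)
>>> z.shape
(37, 37)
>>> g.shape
(5, 5)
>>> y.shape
(3, 7, 7)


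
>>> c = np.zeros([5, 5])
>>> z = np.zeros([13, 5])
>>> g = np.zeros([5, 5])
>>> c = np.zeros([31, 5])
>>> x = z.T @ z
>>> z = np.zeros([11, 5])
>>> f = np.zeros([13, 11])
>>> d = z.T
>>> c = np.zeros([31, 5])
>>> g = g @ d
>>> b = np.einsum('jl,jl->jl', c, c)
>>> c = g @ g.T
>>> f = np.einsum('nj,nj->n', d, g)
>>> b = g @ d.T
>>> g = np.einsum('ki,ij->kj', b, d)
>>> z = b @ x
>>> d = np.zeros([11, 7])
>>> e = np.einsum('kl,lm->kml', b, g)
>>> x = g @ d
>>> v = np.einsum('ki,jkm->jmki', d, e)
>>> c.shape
(5, 5)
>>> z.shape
(5, 5)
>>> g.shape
(5, 11)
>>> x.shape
(5, 7)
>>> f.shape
(5,)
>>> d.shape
(11, 7)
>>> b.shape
(5, 5)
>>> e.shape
(5, 11, 5)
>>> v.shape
(5, 5, 11, 7)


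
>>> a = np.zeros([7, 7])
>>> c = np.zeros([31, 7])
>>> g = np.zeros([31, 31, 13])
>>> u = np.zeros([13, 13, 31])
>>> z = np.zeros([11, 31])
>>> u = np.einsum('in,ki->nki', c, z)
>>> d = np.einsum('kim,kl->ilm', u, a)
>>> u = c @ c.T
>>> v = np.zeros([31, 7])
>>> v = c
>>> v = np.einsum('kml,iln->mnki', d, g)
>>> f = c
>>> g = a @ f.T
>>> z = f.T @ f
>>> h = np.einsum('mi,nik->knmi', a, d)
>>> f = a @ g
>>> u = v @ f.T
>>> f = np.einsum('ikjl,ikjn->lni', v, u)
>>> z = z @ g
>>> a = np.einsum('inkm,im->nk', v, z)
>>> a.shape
(13, 11)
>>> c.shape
(31, 7)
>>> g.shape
(7, 31)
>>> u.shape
(7, 13, 11, 7)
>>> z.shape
(7, 31)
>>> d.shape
(11, 7, 31)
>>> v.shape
(7, 13, 11, 31)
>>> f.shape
(31, 7, 7)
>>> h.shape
(31, 11, 7, 7)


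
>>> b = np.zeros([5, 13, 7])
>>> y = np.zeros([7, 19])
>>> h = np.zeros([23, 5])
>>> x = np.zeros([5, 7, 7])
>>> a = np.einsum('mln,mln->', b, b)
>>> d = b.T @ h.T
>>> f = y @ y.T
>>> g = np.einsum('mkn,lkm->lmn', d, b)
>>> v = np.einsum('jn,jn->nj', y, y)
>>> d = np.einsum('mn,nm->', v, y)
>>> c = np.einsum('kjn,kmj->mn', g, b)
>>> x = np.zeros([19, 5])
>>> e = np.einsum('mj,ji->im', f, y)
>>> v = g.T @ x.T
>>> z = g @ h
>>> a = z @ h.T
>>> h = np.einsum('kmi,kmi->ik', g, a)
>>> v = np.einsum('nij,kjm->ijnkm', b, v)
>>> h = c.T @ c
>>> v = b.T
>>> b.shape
(5, 13, 7)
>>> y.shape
(7, 19)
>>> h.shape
(23, 23)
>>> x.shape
(19, 5)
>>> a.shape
(5, 7, 23)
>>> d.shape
()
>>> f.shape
(7, 7)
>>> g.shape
(5, 7, 23)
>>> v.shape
(7, 13, 5)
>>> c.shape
(13, 23)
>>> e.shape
(19, 7)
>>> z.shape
(5, 7, 5)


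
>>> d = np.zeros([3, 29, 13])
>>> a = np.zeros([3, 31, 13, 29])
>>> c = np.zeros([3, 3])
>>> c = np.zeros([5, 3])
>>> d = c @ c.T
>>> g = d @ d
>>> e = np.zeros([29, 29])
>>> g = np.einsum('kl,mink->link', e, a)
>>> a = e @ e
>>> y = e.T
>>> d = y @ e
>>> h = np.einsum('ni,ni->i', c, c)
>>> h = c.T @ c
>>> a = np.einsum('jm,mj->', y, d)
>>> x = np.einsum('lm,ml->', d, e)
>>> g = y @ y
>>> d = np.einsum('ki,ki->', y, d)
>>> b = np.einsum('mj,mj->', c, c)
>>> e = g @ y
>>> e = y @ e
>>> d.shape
()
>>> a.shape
()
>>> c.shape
(5, 3)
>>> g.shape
(29, 29)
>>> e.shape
(29, 29)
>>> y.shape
(29, 29)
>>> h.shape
(3, 3)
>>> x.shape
()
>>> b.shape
()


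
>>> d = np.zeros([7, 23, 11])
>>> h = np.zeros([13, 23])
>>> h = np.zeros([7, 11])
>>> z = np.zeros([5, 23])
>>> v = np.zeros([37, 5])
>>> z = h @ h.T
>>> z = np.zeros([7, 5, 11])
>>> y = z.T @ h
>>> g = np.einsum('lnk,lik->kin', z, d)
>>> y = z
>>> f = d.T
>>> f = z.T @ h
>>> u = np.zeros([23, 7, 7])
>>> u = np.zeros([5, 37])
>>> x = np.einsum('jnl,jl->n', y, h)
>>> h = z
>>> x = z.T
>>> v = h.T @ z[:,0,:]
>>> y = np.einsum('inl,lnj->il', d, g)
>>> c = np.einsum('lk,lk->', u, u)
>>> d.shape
(7, 23, 11)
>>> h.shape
(7, 5, 11)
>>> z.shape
(7, 5, 11)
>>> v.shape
(11, 5, 11)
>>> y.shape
(7, 11)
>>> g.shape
(11, 23, 5)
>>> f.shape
(11, 5, 11)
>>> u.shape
(5, 37)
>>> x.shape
(11, 5, 7)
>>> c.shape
()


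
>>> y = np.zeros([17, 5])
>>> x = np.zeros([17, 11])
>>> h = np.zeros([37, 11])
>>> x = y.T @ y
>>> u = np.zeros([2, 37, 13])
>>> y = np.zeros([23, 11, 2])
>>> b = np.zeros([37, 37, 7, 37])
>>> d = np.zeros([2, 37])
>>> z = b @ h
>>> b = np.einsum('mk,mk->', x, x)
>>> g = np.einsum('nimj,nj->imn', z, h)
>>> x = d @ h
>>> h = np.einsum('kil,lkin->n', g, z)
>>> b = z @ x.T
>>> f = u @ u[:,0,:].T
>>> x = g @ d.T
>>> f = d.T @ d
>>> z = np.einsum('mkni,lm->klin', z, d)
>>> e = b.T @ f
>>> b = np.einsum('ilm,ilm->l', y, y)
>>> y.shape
(23, 11, 2)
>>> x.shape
(37, 7, 2)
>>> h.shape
(11,)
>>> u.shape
(2, 37, 13)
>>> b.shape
(11,)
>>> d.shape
(2, 37)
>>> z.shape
(37, 2, 11, 7)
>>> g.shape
(37, 7, 37)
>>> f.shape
(37, 37)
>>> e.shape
(2, 7, 37, 37)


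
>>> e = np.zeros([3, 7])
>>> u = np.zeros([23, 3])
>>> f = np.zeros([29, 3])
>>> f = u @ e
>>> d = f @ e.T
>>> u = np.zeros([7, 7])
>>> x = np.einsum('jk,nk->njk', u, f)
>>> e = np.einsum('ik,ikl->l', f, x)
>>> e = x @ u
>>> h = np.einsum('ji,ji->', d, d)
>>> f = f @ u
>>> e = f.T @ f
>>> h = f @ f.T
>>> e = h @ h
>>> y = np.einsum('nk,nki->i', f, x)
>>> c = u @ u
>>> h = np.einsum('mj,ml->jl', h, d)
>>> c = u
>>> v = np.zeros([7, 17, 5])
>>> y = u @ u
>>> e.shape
(23, 23)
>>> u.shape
(7, 7)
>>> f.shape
(23, 7)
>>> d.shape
(23, 3)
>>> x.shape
(23, 7, 7)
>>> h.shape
(23, 3)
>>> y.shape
(7, 7)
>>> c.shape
(7, 7)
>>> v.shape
(7, 17, 5)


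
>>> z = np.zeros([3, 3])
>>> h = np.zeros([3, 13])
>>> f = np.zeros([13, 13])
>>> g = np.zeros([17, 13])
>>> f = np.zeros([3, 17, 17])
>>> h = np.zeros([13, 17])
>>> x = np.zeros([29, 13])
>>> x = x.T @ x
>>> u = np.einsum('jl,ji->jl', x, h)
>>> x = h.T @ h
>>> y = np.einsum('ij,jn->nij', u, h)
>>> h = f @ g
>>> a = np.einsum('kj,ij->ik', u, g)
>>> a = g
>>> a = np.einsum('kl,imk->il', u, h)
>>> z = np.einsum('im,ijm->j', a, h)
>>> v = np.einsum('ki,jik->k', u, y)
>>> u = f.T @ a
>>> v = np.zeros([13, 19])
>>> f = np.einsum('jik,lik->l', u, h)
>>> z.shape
(17,)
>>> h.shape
(3, 17, 13)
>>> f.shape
(3,)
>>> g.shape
(17, 13)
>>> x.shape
(17, 17)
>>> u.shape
(17, 17, 13)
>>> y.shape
(17, 13, 13)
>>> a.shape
(3, 13)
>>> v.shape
(13, 19)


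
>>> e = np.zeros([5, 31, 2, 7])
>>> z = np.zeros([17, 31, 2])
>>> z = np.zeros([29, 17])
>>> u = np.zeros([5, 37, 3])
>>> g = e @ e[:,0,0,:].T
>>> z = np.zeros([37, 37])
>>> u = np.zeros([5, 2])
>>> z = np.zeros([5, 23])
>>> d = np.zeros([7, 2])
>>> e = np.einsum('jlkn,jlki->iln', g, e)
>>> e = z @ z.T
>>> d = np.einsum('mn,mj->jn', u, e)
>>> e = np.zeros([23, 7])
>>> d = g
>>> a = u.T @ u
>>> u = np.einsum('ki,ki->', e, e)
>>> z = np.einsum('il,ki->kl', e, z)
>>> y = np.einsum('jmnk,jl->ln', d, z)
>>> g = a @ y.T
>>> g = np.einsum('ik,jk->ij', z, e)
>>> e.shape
(23, 7)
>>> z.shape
(5, 7)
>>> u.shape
()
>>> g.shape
(5, 23)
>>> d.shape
(5, 31, 2, 5)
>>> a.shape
(2, 2)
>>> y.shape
(7, 2)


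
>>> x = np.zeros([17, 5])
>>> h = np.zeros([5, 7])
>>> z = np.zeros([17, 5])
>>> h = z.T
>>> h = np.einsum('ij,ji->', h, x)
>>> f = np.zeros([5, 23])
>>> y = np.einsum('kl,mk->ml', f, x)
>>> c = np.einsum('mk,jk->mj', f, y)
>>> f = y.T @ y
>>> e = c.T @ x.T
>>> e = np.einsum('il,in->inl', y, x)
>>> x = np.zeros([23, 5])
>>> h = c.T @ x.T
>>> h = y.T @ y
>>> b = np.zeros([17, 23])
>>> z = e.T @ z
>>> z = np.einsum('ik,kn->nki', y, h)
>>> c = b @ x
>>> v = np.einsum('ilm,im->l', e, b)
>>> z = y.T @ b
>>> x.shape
(23, 5)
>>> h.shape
(23, 23)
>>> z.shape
(23, 23)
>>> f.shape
(23, 23)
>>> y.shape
(17, 23)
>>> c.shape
(17, 5)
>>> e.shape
(17, 5, 23)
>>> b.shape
(17, 23)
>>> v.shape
(5,)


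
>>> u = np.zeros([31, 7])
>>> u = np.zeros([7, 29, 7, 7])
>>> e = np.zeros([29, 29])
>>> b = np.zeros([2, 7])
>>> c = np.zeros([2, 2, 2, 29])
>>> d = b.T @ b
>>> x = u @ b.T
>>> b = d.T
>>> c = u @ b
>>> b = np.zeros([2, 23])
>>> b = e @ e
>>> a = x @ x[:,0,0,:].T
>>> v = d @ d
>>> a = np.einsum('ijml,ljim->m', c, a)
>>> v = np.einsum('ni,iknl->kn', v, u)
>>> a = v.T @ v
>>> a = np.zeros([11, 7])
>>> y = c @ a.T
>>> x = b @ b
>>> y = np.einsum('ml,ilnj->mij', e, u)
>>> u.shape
(7, 29, 7, 7)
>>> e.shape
(29, 29)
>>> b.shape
(29, 29)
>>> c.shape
(7, 29, 7, 7)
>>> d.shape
(7, 7)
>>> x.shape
(29, 29)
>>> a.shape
(11, 7)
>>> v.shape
(29, 7)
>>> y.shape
(29, 7, 7)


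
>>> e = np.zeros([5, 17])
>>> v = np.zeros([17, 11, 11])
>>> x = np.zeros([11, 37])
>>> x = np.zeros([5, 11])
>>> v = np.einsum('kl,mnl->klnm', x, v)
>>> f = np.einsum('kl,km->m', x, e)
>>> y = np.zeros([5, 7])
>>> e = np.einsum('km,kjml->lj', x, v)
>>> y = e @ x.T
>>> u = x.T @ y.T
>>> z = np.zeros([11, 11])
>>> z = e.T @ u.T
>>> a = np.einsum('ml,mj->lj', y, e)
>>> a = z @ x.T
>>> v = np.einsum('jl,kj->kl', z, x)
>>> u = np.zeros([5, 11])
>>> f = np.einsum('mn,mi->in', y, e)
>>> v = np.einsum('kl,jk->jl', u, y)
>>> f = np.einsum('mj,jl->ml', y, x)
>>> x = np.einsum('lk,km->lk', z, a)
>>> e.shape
(17, 11)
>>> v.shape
(17, 11)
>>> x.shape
(11, 11)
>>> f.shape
(17, 11)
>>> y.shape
(17, 5)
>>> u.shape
(5, 11)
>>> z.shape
(11, 11)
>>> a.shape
(11, 5)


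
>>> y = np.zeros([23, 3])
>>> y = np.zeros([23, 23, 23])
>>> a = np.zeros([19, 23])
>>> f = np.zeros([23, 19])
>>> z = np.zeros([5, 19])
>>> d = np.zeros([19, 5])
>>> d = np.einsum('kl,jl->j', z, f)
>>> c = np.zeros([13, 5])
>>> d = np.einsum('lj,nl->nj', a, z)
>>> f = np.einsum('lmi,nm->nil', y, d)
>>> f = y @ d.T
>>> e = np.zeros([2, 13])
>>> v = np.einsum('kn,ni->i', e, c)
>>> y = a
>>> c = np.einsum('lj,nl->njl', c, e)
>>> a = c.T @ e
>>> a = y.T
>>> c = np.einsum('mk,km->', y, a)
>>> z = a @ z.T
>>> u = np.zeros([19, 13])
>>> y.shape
(19, 23)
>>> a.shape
(23, 19)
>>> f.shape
(23, 23, 5)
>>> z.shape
(23, 5)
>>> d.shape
(5, 23)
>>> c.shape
()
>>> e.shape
(2, 13)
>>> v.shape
(5,)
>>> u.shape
(19, 13)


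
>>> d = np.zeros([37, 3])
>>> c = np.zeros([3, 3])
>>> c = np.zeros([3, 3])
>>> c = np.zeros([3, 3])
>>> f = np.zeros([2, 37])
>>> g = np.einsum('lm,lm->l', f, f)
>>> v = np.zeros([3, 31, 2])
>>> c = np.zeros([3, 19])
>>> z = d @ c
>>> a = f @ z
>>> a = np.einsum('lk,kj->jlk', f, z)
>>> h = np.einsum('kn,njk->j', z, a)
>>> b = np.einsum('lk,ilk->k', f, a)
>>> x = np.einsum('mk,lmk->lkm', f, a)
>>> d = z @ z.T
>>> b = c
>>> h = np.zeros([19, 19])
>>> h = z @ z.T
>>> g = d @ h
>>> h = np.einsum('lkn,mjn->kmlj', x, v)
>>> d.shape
(37, 37)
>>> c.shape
(3, 19)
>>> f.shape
(2, 37)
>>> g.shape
(37, 37)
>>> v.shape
(3, 31, 2)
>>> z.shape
(37, 19)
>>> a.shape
(19, 2, 37)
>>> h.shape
(37, 3, 19, 31)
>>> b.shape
(3, 19)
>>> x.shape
(19, 37, 2)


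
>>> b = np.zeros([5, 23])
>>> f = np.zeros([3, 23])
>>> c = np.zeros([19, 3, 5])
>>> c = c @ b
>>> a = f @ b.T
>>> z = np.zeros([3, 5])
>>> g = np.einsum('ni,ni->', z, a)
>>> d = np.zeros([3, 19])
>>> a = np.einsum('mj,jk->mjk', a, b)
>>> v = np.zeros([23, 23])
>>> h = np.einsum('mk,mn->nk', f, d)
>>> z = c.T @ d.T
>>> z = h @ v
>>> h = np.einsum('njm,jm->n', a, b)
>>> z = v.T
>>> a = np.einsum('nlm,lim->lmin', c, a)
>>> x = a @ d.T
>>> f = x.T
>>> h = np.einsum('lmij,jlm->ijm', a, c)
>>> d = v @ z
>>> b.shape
(5, 23)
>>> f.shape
(3, 5, 23, 3)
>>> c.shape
(19, 3, 23)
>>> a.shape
(3, 23, 5, 19)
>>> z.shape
(23, 23)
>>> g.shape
()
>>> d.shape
(23, 23)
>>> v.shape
(23, 23)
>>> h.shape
(5, 19, 23)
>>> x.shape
(3, 23, 5, 3)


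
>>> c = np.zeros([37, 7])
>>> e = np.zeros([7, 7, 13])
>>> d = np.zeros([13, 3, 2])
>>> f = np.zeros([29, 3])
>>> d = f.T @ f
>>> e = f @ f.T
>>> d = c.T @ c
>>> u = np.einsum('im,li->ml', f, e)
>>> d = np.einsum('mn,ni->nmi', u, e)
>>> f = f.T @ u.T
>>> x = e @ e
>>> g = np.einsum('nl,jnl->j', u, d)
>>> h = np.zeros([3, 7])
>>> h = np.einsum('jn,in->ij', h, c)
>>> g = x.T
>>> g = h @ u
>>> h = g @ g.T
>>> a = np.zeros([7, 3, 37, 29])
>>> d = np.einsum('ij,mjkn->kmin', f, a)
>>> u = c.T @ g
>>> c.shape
(37, 7)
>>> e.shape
(29, 29)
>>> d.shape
(37, 7, 3, 29)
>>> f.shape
(3, 3)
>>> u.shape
(7, 29)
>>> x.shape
(29, 29)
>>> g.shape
(37, 29)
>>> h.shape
(37, 37)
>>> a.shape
(7, 3, 37, 29)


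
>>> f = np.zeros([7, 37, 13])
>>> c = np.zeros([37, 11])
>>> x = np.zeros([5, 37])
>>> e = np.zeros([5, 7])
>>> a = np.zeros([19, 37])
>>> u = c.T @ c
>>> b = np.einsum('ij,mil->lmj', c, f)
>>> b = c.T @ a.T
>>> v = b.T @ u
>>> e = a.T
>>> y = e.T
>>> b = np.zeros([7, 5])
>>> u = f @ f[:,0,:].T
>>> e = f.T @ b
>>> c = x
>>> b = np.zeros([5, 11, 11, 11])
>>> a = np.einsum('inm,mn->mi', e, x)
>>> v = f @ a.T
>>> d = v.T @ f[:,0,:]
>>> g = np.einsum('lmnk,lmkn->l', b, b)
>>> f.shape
(7, 37, 13)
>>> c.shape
(5, 37)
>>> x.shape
(5, 37)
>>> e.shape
(13, 37, 5)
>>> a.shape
(5, 13)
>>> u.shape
(7, 37, 7)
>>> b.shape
(5, 11, 11, 11)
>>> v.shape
(7, 37, 5)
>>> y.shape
(19, 37)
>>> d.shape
(5, 37, 13)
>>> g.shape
(5,)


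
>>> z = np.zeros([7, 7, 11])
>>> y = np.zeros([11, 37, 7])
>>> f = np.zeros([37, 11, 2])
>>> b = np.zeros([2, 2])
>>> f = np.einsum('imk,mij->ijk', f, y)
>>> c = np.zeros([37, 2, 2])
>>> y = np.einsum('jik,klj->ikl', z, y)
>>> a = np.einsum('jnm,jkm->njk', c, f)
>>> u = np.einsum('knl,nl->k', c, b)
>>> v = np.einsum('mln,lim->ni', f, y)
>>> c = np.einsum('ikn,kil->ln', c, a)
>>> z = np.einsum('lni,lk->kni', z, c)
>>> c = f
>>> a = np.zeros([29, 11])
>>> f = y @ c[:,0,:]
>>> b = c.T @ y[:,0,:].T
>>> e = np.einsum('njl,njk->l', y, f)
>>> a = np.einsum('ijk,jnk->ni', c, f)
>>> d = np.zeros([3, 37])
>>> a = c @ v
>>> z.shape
(2, 7, 11)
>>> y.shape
(7, 11, 37)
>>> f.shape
(7, 11, 2)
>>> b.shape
(2, 7, 7)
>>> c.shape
(37, 7, 2)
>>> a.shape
(37, 7, 11)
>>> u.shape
(37,)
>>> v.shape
(2, 11)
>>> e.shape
(37,)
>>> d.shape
(3, 37)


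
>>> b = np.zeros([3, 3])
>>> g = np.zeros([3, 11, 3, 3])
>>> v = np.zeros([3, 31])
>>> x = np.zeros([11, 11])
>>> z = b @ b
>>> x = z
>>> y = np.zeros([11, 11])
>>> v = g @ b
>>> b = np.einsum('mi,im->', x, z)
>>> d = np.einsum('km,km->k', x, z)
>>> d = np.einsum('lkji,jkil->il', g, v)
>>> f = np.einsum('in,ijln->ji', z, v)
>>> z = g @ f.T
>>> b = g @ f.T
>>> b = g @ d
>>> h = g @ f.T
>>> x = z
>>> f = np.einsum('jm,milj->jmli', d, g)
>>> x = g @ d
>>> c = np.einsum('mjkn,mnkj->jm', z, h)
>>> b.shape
(3, 11, 3, 3)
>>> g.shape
(3, 11, 3, 3)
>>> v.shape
(3, 11, 3, 3)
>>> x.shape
(3, 11, 3, 3)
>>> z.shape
(3, 11, 3, 11)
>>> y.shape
(11, 11)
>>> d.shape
(3, 3)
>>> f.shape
(3, 3, 3, 11)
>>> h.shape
(3, 11, 3, 11)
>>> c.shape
(11, 3)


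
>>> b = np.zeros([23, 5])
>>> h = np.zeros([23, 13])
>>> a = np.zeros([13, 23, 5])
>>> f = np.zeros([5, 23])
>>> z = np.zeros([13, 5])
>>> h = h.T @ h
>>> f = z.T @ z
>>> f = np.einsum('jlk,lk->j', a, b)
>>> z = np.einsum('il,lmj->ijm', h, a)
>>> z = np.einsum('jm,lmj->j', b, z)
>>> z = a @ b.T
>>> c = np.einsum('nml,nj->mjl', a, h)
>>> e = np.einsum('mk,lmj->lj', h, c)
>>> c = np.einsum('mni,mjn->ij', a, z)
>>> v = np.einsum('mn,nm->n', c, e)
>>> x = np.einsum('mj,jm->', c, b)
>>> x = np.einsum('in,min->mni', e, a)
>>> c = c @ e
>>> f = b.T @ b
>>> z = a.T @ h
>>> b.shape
(23, 5)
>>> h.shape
(13, 13)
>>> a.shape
(13, 23, 5)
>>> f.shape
(5, 5)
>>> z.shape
(5, 23, 13)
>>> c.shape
(5, 5)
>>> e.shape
(23, 5)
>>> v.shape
(23,)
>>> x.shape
(13, 5, 23)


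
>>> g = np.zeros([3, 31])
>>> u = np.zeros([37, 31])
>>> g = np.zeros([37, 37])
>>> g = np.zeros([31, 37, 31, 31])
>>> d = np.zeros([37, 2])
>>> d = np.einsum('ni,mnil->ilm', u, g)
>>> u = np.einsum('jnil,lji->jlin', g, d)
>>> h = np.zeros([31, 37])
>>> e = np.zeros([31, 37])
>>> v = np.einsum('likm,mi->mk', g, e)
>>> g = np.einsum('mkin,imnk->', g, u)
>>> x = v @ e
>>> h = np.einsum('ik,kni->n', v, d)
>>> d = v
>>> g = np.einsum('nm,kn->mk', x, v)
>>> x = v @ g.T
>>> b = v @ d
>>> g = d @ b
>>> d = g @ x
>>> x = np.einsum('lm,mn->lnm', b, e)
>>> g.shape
(31, 31)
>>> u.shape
(31, 31, 31, 37)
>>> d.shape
(31, 37)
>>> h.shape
(31,)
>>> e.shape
(31, 37)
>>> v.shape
(31, 31)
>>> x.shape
(31, 37, 31)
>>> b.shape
(31, 31)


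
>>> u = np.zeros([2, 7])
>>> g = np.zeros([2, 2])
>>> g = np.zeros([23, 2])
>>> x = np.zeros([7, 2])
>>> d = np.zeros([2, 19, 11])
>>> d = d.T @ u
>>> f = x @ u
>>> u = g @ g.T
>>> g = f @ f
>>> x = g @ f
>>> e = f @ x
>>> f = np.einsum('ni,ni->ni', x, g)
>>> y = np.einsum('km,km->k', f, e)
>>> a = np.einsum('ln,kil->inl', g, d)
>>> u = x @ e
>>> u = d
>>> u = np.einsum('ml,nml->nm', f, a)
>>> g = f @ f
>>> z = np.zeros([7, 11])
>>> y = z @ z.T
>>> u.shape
(19, 7)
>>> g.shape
(7, 7)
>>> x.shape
(7, 7)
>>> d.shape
(11, 19, 7)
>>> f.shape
(7, 7)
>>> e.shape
(7, 7)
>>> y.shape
(7, 7)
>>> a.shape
(19, 7, 7)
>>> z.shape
(7, 11)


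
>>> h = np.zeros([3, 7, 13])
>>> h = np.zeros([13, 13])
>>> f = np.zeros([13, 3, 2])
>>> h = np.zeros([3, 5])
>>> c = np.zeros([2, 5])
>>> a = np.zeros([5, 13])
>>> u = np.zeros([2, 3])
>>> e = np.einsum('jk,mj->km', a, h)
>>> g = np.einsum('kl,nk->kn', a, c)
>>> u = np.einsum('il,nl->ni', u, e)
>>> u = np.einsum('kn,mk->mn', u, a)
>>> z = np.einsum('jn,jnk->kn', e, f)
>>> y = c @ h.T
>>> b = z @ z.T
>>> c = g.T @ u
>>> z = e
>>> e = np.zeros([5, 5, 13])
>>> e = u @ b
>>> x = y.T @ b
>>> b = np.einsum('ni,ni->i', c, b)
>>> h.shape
(3, 5)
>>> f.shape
(13, 3, 2)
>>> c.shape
(2, 2)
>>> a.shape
(5, 13)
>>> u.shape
(5, 2)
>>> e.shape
(5, 2)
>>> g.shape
(5, 2)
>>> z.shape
(13, 3)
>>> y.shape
(2, 3)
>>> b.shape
(2,)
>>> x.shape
(3, 2)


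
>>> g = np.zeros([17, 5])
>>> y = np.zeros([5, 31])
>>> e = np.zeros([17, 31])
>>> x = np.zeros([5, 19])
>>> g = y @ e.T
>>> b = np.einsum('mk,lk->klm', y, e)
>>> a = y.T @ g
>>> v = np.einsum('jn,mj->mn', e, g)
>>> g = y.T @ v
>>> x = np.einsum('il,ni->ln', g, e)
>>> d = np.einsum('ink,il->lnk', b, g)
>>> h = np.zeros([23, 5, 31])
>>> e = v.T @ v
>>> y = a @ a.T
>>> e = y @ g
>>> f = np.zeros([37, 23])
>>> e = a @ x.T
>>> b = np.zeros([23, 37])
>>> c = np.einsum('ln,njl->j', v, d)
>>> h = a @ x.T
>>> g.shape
(31, 31)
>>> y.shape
(31, 31)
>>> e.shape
(31, 31)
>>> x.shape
(31, 17)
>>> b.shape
(23, 37)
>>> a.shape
(31, 17)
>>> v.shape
(5, 31)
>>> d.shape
(31, 17, 5)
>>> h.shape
(31, 31)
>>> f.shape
(37, 23)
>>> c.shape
(17,)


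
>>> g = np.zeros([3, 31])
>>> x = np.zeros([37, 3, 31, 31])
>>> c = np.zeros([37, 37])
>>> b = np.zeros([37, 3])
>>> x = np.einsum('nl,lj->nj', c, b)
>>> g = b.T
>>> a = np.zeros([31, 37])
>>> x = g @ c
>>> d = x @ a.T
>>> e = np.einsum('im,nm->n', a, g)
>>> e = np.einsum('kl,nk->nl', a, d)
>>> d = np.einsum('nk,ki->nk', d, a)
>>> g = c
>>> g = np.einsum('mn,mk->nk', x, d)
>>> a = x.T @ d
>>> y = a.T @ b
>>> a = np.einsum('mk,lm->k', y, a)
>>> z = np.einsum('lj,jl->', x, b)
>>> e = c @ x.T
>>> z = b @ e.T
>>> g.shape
(37, 31)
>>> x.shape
(3, 37)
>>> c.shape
(37, 37)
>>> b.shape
(37, 3)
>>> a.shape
(3,)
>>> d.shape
(3, 31)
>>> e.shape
(37, 3)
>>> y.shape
(31, 3)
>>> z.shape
(37, 37)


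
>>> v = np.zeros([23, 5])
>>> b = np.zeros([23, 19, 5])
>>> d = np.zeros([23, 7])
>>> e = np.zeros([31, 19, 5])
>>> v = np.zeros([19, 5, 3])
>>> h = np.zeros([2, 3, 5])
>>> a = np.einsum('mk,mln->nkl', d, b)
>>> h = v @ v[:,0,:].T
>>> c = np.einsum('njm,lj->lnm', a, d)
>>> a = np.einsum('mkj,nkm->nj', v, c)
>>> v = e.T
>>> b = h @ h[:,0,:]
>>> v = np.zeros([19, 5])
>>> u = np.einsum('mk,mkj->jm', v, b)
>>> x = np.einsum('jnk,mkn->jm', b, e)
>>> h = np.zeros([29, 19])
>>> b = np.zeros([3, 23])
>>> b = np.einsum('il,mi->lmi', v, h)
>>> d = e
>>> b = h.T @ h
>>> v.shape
(19, 5)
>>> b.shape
(19, 19)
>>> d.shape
(31, 19, 5)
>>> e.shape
(31, 19, 5)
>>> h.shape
(29, 19)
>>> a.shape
(23, 3)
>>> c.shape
(23, 5, 19)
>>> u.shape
(19, 19)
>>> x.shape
(19, 31)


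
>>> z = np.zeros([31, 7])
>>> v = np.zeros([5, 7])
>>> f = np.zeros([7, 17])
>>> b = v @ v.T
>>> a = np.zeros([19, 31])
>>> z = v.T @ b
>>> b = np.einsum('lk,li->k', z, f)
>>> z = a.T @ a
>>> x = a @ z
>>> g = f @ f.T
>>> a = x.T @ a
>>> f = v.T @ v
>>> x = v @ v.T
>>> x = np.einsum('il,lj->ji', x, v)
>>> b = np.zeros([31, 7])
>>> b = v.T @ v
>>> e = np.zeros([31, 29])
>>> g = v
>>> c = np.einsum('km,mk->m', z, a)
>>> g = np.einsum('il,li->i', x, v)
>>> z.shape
(31, 31)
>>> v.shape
(5, 7)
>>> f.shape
(7, 7)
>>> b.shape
(7, 7)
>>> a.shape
(31, 31)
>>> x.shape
(7, 5)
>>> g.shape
(7,)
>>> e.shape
(31, 29)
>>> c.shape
(31,)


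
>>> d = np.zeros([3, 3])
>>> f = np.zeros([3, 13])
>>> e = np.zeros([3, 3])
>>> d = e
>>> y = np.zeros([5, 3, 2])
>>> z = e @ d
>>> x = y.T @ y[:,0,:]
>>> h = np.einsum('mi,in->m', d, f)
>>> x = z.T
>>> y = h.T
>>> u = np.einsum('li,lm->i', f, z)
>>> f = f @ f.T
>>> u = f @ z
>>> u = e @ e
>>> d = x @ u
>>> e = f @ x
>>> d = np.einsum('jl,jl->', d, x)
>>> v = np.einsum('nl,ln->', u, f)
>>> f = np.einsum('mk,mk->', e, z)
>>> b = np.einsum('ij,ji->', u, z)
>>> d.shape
()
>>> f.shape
()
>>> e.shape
(3, 3)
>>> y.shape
(3,)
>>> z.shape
(3, 3)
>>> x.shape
(3, 3)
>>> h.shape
(3,)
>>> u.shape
(3, 3)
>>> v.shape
()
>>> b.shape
()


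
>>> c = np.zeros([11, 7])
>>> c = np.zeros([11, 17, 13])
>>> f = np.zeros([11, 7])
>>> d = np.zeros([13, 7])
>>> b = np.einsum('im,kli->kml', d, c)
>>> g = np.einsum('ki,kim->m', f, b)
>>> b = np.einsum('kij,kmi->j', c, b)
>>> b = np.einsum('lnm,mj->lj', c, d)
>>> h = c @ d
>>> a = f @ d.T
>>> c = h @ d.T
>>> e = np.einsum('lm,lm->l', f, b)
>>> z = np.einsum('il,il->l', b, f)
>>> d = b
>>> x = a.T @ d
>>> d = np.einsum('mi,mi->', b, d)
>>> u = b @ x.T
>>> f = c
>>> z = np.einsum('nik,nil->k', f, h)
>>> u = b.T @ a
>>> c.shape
(11, 17, 13)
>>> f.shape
(11, 17, 13)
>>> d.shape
()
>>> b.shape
(11, 7)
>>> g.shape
(17,)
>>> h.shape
(11, 17, 7)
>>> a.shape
(11, 13)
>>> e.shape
(11,)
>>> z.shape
(13,)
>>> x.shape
(13, 7)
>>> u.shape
(7, 13)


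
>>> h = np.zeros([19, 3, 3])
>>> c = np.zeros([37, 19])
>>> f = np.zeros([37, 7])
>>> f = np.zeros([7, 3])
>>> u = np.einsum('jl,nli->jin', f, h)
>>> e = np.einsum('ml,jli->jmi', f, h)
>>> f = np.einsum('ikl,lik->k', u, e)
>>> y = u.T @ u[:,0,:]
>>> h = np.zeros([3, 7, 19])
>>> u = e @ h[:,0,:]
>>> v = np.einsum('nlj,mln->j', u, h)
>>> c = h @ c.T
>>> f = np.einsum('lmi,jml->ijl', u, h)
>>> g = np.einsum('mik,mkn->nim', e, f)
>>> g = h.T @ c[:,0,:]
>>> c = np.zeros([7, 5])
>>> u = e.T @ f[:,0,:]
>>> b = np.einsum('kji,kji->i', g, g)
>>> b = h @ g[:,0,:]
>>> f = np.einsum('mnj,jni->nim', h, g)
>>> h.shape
(3, 7, 19)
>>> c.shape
(7, 5)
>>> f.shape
(7, 37, 3)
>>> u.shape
(3, 7, 19)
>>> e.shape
(19, 7, 3)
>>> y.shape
(19, 3, 19)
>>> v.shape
(19,)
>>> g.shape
(19, 7, 37)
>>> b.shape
(3, 7, 37)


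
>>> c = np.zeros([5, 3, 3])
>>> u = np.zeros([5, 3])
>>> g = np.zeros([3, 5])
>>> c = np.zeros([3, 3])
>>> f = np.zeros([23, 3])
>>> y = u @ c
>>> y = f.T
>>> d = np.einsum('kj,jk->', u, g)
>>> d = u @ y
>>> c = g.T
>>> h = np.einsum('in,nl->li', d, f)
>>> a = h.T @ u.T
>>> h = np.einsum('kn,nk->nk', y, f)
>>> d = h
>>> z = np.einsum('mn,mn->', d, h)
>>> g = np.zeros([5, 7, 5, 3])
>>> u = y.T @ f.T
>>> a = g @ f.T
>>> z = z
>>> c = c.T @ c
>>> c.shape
(3, 3)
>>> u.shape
(23, 23)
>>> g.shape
(5, 7, 5, 3)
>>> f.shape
(23, 3)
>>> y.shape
(3, 23)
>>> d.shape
(23, 3)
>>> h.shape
(23, 3)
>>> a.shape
(5, 7, 5, 23)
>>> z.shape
()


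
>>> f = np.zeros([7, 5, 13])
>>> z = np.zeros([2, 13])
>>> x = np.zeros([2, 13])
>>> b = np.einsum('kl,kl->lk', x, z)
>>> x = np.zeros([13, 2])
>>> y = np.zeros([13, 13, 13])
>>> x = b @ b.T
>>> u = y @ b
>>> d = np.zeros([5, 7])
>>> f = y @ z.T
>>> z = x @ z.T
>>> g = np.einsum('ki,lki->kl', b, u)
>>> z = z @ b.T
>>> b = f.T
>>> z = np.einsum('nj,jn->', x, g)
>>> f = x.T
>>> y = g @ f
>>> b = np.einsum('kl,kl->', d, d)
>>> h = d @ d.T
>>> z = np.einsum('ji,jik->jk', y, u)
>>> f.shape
(13, 13)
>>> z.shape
(13, 2)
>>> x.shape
(13, 13)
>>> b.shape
()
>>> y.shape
(13, 13)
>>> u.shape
(13, 13, 2)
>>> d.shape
(5, 7)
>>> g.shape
(13, 13)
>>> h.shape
(5, 5)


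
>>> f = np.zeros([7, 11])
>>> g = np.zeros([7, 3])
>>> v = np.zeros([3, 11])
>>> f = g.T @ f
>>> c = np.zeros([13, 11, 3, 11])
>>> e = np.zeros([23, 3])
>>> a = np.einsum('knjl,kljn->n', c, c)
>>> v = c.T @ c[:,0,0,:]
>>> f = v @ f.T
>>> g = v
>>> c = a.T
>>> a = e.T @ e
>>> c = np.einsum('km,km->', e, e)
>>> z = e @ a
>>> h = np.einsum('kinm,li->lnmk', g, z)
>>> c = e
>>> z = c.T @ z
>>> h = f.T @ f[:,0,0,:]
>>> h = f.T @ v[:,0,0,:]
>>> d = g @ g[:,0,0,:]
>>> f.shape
(11, 3, 11, 3)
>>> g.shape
(11, 3, 11, 11)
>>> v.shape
(11, 3, 11, 11)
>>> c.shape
(23, 3)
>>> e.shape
(23, 3)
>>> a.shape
(3, 3)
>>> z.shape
(3, 3)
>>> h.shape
(3, 11, 3, 11)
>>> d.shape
(11, 3, 11, 11)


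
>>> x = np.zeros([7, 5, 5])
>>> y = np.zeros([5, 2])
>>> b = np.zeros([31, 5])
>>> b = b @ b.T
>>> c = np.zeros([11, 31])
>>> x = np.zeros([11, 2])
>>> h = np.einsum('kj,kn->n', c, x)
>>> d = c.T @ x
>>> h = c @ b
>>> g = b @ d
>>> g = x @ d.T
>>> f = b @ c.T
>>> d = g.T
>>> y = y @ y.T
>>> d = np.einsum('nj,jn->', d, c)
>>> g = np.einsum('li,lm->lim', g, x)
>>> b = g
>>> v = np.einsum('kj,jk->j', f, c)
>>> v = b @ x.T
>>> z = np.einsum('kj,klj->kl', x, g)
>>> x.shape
(11, 2)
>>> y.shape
(5, 5)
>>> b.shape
(11, 31, 2)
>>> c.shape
(11, 31)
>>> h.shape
(11, 31)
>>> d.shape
()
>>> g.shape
(11, 31, 2)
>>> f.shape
(31, 11)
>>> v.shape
(11, 31, 11)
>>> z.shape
(11, 31)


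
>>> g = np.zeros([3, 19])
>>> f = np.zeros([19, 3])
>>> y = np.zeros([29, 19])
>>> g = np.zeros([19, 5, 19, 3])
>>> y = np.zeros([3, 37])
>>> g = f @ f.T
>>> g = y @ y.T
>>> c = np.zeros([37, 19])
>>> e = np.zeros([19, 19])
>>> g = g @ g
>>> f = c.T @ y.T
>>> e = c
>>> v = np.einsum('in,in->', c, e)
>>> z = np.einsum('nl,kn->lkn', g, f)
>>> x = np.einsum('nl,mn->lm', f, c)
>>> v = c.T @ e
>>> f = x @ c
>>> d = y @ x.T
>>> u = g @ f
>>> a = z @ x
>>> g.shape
(3, 3)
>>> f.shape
(3, 19)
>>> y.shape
(3, 37)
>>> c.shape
(37, 19)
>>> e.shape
(37, 19)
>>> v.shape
(19, 19)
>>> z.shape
(3, 19, 3)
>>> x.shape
(3, 37)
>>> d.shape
(3, 3)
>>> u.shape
(3, 19)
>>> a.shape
(3, 19, 37)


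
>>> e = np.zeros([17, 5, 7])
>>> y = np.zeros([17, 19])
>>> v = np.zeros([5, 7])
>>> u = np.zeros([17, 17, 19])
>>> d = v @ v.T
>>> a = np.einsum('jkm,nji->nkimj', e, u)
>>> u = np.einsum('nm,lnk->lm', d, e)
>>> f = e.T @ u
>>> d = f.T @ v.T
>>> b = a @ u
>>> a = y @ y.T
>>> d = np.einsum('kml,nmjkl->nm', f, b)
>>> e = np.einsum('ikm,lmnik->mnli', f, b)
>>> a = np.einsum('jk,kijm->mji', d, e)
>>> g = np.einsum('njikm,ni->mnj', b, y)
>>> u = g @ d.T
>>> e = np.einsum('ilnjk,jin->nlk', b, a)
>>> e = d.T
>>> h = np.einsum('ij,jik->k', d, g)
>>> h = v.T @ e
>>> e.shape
(5, 17)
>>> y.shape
(17, 19)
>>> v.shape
(5, 7)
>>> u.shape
(5, 17, 17)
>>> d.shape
(17, 5)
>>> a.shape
(7, 17, 19)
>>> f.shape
(7, 5, 5)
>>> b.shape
(17, 5, 19, 7, 5)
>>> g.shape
(5, 17, 5)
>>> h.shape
(7, 17)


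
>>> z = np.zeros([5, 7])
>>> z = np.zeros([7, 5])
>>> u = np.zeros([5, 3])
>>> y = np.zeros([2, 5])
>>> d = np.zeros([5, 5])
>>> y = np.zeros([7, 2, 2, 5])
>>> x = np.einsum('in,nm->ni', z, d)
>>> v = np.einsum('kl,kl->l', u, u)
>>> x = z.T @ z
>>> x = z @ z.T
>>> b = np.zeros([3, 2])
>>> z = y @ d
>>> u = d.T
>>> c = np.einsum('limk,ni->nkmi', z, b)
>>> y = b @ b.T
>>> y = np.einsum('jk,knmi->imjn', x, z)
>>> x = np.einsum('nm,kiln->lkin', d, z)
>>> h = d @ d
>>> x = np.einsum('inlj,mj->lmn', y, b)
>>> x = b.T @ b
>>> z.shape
(7, 2, 2, 5)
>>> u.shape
(5, 5)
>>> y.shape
(5, 2, 7, 2)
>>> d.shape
(5, 5)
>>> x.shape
(2, 2)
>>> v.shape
(3,)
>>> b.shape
(3, 2)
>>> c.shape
(3, 5, 2, 2)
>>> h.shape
(5, 5)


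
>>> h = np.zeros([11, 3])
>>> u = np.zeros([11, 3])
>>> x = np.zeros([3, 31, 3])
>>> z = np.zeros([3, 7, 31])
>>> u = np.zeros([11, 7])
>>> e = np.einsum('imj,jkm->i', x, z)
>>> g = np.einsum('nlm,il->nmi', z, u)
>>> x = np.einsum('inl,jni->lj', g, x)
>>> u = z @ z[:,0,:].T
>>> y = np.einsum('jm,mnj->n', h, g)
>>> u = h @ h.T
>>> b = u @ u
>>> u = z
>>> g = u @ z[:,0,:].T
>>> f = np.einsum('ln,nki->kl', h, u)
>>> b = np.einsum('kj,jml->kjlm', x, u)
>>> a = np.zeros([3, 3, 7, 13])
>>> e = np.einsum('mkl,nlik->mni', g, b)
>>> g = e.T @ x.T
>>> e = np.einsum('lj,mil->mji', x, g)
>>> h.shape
(11, 3)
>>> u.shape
(3, 7, 31)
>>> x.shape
(11, 3)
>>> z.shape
(3, 7, 31)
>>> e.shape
(31, 3, 11)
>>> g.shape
(31, 11, 11)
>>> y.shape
(31,)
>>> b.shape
(11, 3, 31, 7)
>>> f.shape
(7, 11)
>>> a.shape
(3, 3, 7, 13)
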